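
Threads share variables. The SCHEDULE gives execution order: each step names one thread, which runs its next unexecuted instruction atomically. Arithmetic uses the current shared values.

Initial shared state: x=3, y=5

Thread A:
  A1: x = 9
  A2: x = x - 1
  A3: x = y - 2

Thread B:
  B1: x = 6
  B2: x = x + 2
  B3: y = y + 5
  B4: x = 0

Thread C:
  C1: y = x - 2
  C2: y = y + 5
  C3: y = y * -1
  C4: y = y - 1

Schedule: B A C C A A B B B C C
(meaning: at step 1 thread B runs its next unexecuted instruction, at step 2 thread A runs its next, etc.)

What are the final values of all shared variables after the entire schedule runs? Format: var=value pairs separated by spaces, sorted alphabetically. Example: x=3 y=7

Answer: x=0 y=-18

Derivation:
Step 1: thread B executes B1 (x = 6). Shared: x=6 y=5. PCs: A@0 B@1 C@0
Step 2: thread A executes A1 (x = 9). Shared: x=9 y=5. PCs: A@1 B@1 C@0
Step 3: thread C executes C1 (y = x - 2). Shared: x=9 y=7. PCs: A@1 B@1 C@1
Step 4: thread C executes C2 (y = y + 5). Shared: x=9 y=12. PCs: A@1 B@1 C@2
Step 5: thread A executes A2 (x = x - 1). Shared: x=8 y=12. PCs: A@2 B@1 C@2
Step 6: thread A executes A3 (x = y - 2). Shared: x=10 y=12. PCs: A@3 B@1 C@2
Step 7: thread B executes B2 (x = x + 2). Shared: x=12 y=12. PCs: A@3 B@2 C@2
Step 8: thread B executes B3 (y = y + 5). Shared: x=12 y=17. PCs: A@3 B@3 C@2
Step 9: thread B executes B4 (x = 0). Shared: x=0 y=17. PCs: A@3 B@4 C@2
Step 10: thread C executes C3 (y = y * -1). Shared: x=0 y=-17. PCs: A@3 B@4 C@3
Step 11: thread C executes C4 (y = y - 1). Shared: x=0 y=-18. PCs: A@3 B@4 C@4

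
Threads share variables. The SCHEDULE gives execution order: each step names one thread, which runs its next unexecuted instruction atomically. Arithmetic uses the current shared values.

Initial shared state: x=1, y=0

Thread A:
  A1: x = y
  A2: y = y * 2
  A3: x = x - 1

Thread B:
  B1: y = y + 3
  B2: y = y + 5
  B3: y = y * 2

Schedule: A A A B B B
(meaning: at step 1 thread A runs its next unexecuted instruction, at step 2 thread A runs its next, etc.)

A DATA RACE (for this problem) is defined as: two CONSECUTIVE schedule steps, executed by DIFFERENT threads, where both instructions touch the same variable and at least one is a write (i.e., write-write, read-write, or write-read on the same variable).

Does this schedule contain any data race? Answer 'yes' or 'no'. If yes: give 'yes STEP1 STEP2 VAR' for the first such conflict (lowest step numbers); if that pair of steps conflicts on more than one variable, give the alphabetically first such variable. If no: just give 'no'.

Steps 1,2: same thread (A). No race.
Steps 2,3: same thread (A). No race.
Steps 3,4: A(r=x,w=x) vs B(r=y,w=y). No conflict.
Steps 4,5: same thread (B). No race.
Steps 5,6: same thread (B). No race.

Answer: no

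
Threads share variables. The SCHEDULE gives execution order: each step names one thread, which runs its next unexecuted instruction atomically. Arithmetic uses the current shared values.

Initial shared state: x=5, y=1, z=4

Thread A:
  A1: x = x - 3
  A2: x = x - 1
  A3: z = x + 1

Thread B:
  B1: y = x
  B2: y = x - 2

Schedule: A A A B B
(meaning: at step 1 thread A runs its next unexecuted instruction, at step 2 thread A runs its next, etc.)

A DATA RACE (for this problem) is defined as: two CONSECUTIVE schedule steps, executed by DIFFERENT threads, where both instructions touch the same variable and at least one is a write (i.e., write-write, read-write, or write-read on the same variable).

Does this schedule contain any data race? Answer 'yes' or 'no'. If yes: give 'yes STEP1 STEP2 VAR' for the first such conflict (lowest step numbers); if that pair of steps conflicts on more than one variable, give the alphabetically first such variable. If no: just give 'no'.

Answer: no

Derivation:
Steps 1,2: same thread (A). No race.
Steps 2,3: same thread (A). No race.
Steps 3,4: A(r=x,w=z) vs B(r=x,w=y). No conflict.
Steps 4,5: same thread (B). No race.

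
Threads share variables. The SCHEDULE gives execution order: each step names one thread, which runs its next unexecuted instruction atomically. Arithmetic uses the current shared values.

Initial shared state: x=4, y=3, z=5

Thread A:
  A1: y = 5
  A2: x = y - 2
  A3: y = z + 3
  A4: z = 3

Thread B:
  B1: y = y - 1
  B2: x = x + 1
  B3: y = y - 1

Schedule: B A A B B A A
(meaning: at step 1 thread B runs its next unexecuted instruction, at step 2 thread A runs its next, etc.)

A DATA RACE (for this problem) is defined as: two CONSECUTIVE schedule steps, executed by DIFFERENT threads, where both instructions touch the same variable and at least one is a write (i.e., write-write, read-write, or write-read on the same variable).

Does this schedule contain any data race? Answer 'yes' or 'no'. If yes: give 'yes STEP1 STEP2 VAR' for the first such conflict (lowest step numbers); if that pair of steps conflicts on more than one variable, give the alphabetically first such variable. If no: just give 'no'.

Steps 1,2: B(y = y - 1) vs A(y = 5). RACE on y (W-W).
Steps 2,3: same thread (A). No race.
Steps 3,4: A(x = y - 2) vs B(x = x + 1). RACE on x (W-W).
Steps 4,5: same thread (B). No race.
Steps 5,6: B(y = y - 1) vs A(y = z + 3). RACE on y (W-W).
Steps 6,7: same thread (A). No race.
First conflict at steps 1,2.

Answer: yes 1 2 y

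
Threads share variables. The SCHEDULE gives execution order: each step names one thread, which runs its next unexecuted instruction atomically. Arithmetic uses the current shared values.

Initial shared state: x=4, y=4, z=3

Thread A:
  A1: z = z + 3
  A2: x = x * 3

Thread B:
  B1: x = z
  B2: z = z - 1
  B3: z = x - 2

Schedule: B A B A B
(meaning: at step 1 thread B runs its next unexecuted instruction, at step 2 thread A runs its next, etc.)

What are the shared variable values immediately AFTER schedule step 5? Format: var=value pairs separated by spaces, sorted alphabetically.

Step 1: thread B executes B1 (x = z). Shared: x=3 y=4 z=3. PCs: A@0 B@1
Step 2: thread A executes A1 (z = z + 3). Shared: x=3 y=4 z=6. PCs: A@1 B@1
Step 3: thread B executes B2 (z = z - 1). Shared: x=3 y=4 z=5. PCs: A@1 B@2
Step 4: thread A executes A2 (x = x * 3). Shared: x=9 y=4 z=5. PCs: A@2 B@2
Step 5: thread B executes B3 (z = x - 2). Shared: x=9 y=4 z=7. PCs: A@2 B@3

Answer: x=9 y=4 z=7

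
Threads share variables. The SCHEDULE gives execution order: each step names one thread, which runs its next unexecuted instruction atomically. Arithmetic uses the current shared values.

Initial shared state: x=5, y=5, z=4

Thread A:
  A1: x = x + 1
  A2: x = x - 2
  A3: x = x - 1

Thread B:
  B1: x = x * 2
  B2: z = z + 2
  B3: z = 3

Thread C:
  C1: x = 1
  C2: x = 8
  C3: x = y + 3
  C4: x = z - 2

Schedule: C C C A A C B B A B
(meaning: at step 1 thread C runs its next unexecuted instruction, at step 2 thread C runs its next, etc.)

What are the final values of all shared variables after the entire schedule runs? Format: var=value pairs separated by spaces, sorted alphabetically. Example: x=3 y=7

Answer: x=3 y=5 z=3

Derivation:
Step 1: thread C executes C1 (x = 1). Shared: x=1 y=5 z=4. PCs: A@0 B@0 C@1
Step 2: thread C executes C2 (x = 8). Shared: x=8 y=5 z=4. PCs: A@0 B@0 C@2
Step 3: thread C executes C3 (x = y + 3). Shared: x=8 y=5 z=4. PCs: A@0 B@0 C@3
Step 4: thread A executes A1 (x = x + 1). Shared: x=9 y=5 z=4. PCs: A@1 B@0 C@3
Step 5: thread A executes A2 (x = x - 2). Shared: x=7 y=5 z=4. PCs: A@2 B@0 C@3
Step 6: thread C executes C4 (x = z - 2). Shared: x=2 y=5 z=4. PCs: A@2 B@0 C@4
Step 7: thread B executes B1 (x = x * 2). Shared: x=4 y=5 z=4. PCs: A@2 B@1 C@4
Step 8: thread B executes B2 (z = z + 2). Shared: x=4 y=5 z=6. PCs: A@2 B@2 C@4
Step 9: thread A executes A3 (x = x - 1). Shared: x=3 y=5 z=6. PCs: A@3 B@2 C@4
Step 10: thread B executes B3 (z = 3). Shared: x=3 y=5 z=3. PCs: A@3 B@3 C@4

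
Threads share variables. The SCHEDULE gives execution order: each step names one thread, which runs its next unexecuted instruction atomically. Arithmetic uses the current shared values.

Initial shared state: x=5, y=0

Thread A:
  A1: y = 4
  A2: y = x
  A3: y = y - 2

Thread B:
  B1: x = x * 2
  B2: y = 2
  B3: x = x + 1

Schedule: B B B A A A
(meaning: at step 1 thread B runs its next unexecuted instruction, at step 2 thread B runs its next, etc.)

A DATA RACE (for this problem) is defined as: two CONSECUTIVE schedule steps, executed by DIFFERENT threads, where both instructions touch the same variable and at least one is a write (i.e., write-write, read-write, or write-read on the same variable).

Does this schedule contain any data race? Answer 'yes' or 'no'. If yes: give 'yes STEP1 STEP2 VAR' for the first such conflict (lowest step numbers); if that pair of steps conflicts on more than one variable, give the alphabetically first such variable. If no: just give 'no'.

Answer: no

Derivation:
Steps 1,2: same thread (B). No race.
Steps 2,3: same thread (B). No race.
Steps 3,4: B(r=x,w=x) vs A(r=-,w=y). No conflict.
Steps 4,5: same thread (A). No race.
Steps 5,6: same thread (A). No race.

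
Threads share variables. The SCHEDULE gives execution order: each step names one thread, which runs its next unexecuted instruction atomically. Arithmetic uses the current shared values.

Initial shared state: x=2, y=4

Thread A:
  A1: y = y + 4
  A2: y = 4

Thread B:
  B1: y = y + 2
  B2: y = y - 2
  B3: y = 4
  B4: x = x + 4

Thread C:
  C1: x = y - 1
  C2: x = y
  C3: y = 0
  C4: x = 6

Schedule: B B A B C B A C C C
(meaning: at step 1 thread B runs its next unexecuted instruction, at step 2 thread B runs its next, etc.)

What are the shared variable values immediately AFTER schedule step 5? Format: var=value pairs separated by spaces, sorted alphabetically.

Answer: x=3 y=4

Derivation:
Step 1: thread B executes B1 (y = y + 2). Shared: x=2 y=6. PCs: A@0 B@1 C@0
Step 2: thread B executes B2 (y = y - 2). Shared: x=2 y=4. PCs: A@0 B@2 C@0
Step 3: thread A executes A1 (y = y + 4). Shared: x=2 y=8. PCs: A@1 B@2 C@0
Step 4: thread B executes B3 (y = 4). Shared: x=2 y=4. PCs: A@1 B@3 C@0
Step 5: thread C executes C1 (x = y - 1). Shared: x=3 y=4. PCs: A@1 B@3 C@1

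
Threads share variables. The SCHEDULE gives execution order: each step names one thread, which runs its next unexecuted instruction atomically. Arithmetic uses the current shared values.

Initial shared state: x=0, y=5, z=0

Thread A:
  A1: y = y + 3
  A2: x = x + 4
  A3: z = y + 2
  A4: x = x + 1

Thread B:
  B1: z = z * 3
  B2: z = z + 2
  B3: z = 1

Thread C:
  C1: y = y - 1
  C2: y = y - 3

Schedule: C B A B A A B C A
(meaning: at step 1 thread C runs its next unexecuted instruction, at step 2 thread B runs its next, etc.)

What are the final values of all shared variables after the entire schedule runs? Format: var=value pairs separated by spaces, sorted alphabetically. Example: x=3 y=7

Answer: x=5 y=4 z=1

Derivation:
Step 1: thread C executes C1 (y = y - 1). Shared: x=0 y=4 z=0. PCs: A@0 B@0 C@1
Step 2: thread B executes B1 (z = z * 3). Shared: x=0 y=4 z=0. PCs: A@0 B@1 C@1
Step 3: thread A executes A1 (y = y + 3). Shared: x=0 y=7 z=0. PCs: A@1 B@1 C@1
Step 4: thread B executes B2 (z = z + 2). Shared: x=0 y=7 z=2. PCs: A@1 B@2 C@1
Step 5: thread A executes A2 (x = x + 4). Shared: x=4 y=7 z=2. PCs: A@2 B@2 C@1
Step 6: thread A executes A3 (z = y + 2). Shared: x=4 y=7 z=9. PCs: A@3 B@2 C@1
Step 7: thread B executes B3 (z = 1). Shared: x=4 y=7 z=1. PCs: A@3 B@3 C@1
Step 8: thread C executes C2 (y = y - 3). Shared: x=4 y=4 z=1. PCs: A@3 B@3 C@2
Step 9: thread A executes A4 (x = x + 1). Shared: x=5 y=4 z=1. PCs: A@4 B@3 C@2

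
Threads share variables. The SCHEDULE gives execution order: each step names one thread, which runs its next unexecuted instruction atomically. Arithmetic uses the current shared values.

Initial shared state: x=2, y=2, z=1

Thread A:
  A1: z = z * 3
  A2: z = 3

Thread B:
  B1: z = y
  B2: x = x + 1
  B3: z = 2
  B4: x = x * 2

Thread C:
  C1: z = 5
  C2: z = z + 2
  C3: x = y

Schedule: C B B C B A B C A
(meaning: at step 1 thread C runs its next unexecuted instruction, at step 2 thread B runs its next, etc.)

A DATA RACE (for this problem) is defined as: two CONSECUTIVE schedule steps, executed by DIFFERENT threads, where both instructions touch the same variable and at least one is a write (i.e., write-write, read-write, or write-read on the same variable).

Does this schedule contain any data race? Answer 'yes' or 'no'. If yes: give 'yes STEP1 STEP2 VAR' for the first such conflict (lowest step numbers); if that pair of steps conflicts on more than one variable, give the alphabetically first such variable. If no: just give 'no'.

Steps 1,2: C(z = 5) vs B(z = y). RACE on z (W-W).
Steps 2,3: same thread (B). No race.
Steps 3,4: B(r=x,w=x) vs C(r=z,w=z). No conflict.
Steps 4,5: C(z = z + 2) vs B(z = 2). RACE on z (W-W).
Steps 5,6: B(z = 2) vs A(z = z * 3). RACE on z (W-W).
Steps 6,7: A(r=z,w=z) vs B(r=x,w=x). No conflict.
Steps 7,8: B(x = x * 2) vs C(x = y). RACE on x (W-W).
Steps 8,9: C(r=y,w=x) vs A(r=-,w=z). No conflict.
First conflict at steps 1,2.

Answer: yes 1 2 z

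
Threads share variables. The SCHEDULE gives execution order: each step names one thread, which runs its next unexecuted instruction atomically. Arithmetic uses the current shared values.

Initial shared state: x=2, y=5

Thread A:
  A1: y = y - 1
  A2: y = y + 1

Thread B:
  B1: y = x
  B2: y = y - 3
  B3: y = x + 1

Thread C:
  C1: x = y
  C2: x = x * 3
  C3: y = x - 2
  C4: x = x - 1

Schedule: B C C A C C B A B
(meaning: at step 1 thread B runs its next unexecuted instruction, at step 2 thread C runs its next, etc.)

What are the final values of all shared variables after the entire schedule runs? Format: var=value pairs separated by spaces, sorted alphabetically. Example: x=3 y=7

Step 1: thread B executes B1 (y = x). Shared: x=2 y=2. PCs: A@0 B@1 C@0
Step 2: thread C executes C1 (x = y). Shared: x=2 y=2. PCs: A@0 B@1 C@1
Step 3: thread C executes C2 (x = x * 3). Shared: x=6 y=2. PCs: A@0 B@1 C@2
Step 4: thread A executes A1 (y = y - 1). Shared: x=6 y=1. PCs: A@1 B@1 C@2
Step 5: thread C executes C3 (y = x - 2). Shared: x=6 y=4. PCs: A@1 B@1 C@3
Step 6: thread C executes C4 (x = x - 1). Shared: x=5 y=4. PCs: A@1 B@1 C@4
Step 7: thread B executes B2 (y = y - 3). Shared: x=5 y=1. PCs: A@1 B@2 C@4
Step 8: thread A executes A2 (y = y + 1). Shared: x=5 y=2. PCs: A@2 B@2 C@4
Step 9: thread B executes B3 (y = x + 1). Shared: x=5 y=6. PCs: A@2 B@3 C@4

Answer: x=5 y=6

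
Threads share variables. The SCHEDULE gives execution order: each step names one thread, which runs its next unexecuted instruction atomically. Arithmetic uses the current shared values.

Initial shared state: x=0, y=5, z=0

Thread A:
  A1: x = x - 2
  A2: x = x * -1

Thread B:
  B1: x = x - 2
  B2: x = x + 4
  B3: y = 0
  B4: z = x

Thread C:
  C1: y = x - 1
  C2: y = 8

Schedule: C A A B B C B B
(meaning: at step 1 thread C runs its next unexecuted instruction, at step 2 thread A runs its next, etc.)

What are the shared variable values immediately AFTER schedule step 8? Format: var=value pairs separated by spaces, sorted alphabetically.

Step 1: thread C executes C1 (y = x - 1). Shared: x=0 y=-1 z=0. PCs: A@0 B@0 C@1
Step 2: thread A executes A1 (x = x - 2). Shared: x=-2 y=-1 z=0. PCs: A@1 B@0 C@1
Step 3: thread A executes A2 (x = x * -1). Shared: x=2 y=-1 z=0. PCs: A@2 B@0 C@1
Step 4: thread B executes B1 (x = x - 2). Shared: x=0 y=-1 z=0. PCs: A@2 B@1 C@1
Step 5: thread B executes B2 (x = x + 4). Shared: x=4 y=-1 z=0. PCs: A@2 B@2 C@1
Step 6: thread C executes C2 (y = 8). Shared: x=4 y=8 z=0. PCs: A@2 B@2 C@2
Step 7: thread B executes B3 (y = 0). Shared: x=4 y=0 z=0. PCs: A@2 B@3 C@2
Step 8: thread B executes B4 (z = x). Shared: x=4 y=0 z=4. PCs: A@2 B@4 C@2

Answer: x=4 y=0 z=4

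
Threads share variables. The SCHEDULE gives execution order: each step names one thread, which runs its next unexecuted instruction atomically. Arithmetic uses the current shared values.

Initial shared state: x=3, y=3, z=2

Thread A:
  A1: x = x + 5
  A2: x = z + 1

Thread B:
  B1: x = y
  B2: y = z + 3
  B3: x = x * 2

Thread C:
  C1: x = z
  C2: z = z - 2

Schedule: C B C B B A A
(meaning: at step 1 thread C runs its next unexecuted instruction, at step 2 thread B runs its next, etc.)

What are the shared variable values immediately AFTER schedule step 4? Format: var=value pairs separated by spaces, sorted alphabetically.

Answer: x=3 y=3 z=0

Derivation:
Step 1: thread C executes C1 (x = z). Shared: x=2 y=3 z=2. PCs: A@0 B@0 C@1
Step 2: thread B executes B1 (x = y). Shared: x=3 y=3 z=2. PCs: A@0 B@1 C@1
Step 3: thread C executes C2 (z = z - 2). Shared: x=3 y=3 z=0. PCs: A@0 B@1 C@2
Step 4: thread B executes B2 (y = z + 3). Shared: x=3 y=3 z=0. PCs: A@0 B@2 C@2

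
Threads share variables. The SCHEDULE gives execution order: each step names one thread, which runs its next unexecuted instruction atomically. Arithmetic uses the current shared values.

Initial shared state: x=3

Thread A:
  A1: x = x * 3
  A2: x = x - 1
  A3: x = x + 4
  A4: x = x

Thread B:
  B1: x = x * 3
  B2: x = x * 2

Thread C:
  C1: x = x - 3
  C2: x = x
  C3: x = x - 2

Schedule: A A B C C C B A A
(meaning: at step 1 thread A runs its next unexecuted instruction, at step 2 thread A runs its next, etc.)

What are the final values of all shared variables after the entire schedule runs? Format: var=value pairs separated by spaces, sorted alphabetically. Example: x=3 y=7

Step 1: thread A executes A1 (x = x * 3). Shared: x=9. PCs: A@1 B@0 C@0
Step 2: thread A executes A2 (x = x - 1). Shared: x=8. PCs: A@2 B@0 C@0
Step 3: thread B executes B1 (x = x * 3). Shared: x=24. PCs: A@2 B@1 C@0
Step 4: thread C executes C1 (x = x - 3). Shared: x=21. PCs: A@2 B@1 C@1
Step 5: thread C executes C2 (x = x). Shared: x=21. PCs: A@2 B@1 C@2
Step 6: thread C executes C3 (x = x - 2). Shared: x=19. PCs: A@2 B@1 C@3
Step 7: thread B executes B2 (x = x * 2). Shared: x=38. PCs: A@2 B@2 C@3
Step 8: thread A executes A3 (x = x + 4). Shared: x=42. PCs: A@3 B@2 C@3
Step 9: thread A executes A4 (x = x). Shared: x=42. PCs: A@4 B@2 C@3

Answer: x=42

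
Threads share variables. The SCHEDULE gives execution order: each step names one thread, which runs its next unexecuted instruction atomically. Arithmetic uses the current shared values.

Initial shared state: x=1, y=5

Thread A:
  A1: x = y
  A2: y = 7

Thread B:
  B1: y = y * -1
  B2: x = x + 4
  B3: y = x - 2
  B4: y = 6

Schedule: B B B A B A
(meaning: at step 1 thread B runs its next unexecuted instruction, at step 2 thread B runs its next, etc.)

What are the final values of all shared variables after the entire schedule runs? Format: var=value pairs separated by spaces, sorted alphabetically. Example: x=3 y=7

Answer: x=3 y=7

Derivation:
Step 1: thread B executes B1 (y = y * -1). Shared: x=1 y=-5. PCs: A@0 B@1
Step 2: thread B executes B2 (x = x + 4). Shared: x=5 y=-5. PCs: A@0 B@2
Step 3: thread B executes B3 (y = x - 2). Shared: x=5 y=3. PCs: A@0 B@3
Step 4: thread A executes A1 (x = y). Shared: x=3 y=3. PCs: A@1 B@3
Step 5: thread B executes B4 (y = 6). Shared: x=3 y=6. PCs: A@1 B@4
Step 6: thread A executes A2 (y = 7). Shared: x=3 y=7. PCs: A@2 B@4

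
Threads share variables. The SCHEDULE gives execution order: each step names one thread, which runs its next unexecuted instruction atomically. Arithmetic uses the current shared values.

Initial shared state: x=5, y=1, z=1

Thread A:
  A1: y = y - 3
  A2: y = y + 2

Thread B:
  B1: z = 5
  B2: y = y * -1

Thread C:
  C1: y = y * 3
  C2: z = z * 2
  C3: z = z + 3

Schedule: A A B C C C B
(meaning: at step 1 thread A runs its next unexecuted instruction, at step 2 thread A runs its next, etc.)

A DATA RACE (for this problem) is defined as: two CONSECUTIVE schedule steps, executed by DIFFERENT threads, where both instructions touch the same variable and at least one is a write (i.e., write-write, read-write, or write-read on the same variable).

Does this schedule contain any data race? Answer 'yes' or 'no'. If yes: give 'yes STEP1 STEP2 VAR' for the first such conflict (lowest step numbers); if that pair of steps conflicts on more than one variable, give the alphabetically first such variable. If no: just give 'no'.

Steps 1,2: same thread (A). No race.
Steps 2,3: A(r=y,w=y) vs B(r=-,w=z). No conflict.
Steps 3,4: B(r=-,w=z) vs C(r=y,w=y). No conflict.
Steps 4,5: same thread (C). No race.
Steps 5,6: same thread (C). No race.
Steps 6,7: C(r=z,w=z) vs B(r=y,w=y). No conflict.

Answer: no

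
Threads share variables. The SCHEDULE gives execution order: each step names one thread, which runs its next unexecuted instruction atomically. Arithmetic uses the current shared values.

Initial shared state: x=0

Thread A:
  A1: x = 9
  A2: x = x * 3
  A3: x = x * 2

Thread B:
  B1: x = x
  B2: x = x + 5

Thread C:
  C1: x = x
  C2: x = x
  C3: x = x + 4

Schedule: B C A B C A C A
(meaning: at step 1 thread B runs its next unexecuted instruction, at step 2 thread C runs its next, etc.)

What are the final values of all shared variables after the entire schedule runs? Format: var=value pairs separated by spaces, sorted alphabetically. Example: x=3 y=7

Step 1: thread B executes B1 (x = x). Shared: x=0. PCs: A@0 B@1 C@0
Step 2: thread C executes C1 (x = x). Shared: x=0. PCs: A@0 B@1 C@1
Step 3: thread A executes A1 (x = 9). Shared: x=9. PCs: A@1 B@1 C@1
Step 4: thread B executes B2 (x = x + 5). Shared: x=14. PCs: A@1 B@2 C@1
Step 5: thread C executes C2 (x = x). Shared: x=14. PCs: A@1 B@2 C@2
Step 6: thread A executes A2 (x = x * 3). Shared: x=42. PCs: A@2 B@2 C@2
Step 7: thread C executes C3 (x = x + 4). Shared: x=46. PCs: A@2 B@2 C@3
Step 8: thread A executes A3 (x = x * 2). Shared: x=92. PCs: A@3 B@2 C@3

Answer: x=92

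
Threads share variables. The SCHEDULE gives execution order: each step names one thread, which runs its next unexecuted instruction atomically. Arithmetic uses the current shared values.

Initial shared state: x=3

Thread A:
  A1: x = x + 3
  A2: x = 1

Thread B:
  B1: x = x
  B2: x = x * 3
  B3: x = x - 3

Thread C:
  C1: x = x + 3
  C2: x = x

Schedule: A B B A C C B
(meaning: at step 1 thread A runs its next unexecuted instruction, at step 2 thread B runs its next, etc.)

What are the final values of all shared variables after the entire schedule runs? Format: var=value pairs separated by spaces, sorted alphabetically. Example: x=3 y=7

Step 1: thread A executes A1 (x = x + 3). Shared: x=6. PCs: A@1 B@0 C@0
Step 2: thread B executes B1 (x = x). Shared: x=6. PCs: A@1 B@1 C@0
Step 3: thread B executes B2 (x = x * 3). Shared: x=18. PCs: A@1 B@2 C@0
Step 4: thread A executes A2 (x = 1). Shared: x=1. PCs: A@2 B@2 C@0
Step 5: thread C executes C1 (x = x + 3). Shared: x=4. PCs: A@2 B@2 C@1
Step 6: thread C executes C2 (x = x). Shared: x=4. PCs: A@2 B@2 C@2
Step 7: thread B executes B3 (x = x - 3). Shared: x=1. PCs: A@2 B@3 C@2

Answer: x=1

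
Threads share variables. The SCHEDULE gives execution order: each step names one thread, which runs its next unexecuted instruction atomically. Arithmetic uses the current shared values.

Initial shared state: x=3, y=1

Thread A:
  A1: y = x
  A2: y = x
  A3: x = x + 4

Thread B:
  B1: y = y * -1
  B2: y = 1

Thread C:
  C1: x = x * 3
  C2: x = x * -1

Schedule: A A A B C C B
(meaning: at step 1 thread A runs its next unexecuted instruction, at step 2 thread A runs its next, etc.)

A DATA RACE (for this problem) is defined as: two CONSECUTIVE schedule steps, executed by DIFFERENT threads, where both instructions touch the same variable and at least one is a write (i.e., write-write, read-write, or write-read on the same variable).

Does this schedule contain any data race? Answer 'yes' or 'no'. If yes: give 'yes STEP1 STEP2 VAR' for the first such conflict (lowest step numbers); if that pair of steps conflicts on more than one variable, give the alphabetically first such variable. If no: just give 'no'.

Steps 1,2: same thread (A). No race.
Steps 2,3: same thread (A). No race.
Steps 3,4: A(r=x,w=x) vs B(r=y,w=y). No conflict.
Steps 4,5: B(r=y,w=y) vs C(r=x,w=x). No conflict.
Steps 5,6: same thread (C). No race.
Steps 6,7: C(r=x,w=x) vs B(r=-,w=y). No conflict.

Answer: no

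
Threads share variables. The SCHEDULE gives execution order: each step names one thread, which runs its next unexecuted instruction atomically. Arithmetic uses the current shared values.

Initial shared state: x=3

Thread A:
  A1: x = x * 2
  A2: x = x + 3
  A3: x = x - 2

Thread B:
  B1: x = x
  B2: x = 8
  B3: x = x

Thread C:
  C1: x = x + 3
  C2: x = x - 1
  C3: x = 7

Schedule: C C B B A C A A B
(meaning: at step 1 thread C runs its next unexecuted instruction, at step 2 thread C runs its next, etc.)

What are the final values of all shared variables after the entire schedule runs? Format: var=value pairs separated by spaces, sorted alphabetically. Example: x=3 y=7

Step 1: thread C executes C1 (x = x + 3). Shared: x=6. PCs: A@0 B@0 C@1
Step 2: thread C executes C2 (x = x - 1). Shared: x=5. PCs: A@0 B@0 C@2
Step 3: thread B executes B1 (x = x). Shared: x=5. PCs: A@0 B@1 C@2
Step 4: thread B executes B2 (x = 8). Shared: x=8. PCs: A@0 B@2 C@2
Step 5: thread A executes A1 (x = x * 2). Shared: x=16. PCs: A@1 B@2 C@2
Step 6: thread C executes C3 (x = 7). Shared: x=7. PCs: A@1 B@2 C@3
Step 7: thread A executes A2 (x = x + 3). Shared: x=10. PCs: A@2 B@2 C@3
Step 8: thread A executes A3 (x = x - 2). Shared: x=8. PCs: A@3 B@2 C@3
Step 9: thread B executes B3 (x = x). Shared: x=8. PCs: A@3 B@3 C@3

Answer: x=8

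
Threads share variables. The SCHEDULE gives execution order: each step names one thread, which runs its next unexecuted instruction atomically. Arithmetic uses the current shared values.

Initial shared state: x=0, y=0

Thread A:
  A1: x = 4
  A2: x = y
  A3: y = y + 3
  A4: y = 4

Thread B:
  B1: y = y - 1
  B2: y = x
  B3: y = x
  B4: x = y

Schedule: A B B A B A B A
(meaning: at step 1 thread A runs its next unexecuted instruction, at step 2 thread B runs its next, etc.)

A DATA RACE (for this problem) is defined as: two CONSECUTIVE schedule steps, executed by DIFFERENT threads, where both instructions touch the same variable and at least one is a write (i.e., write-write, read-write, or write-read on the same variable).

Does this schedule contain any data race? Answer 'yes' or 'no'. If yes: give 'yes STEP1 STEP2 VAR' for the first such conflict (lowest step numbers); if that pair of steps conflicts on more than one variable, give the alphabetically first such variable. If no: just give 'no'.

Steps 1,2: A(r=-,w=x) vs B(r=y,w=y). No conflict.
Steps 2,3: same thread (B). No race.
Steps 3,4: B(y = x) vs A(x = y). RACE on x (R-W), y (W-R). Multiple vars; alphabetically first is x.
Steps 4,5: A(x = y) vs B(y = x). RACE on x (W-R), y (R-W). Multiple vars; alphabetically first is x.
Steps 5,6: B(y = x) vs A(y = y + 3). RACE on y (W-W).
Steps 6,7: A(y = y + 3) vs B(x = y). RACE on y (W-R).
Steps 7,8: B(x = y) vs A(y = 4). RACE on y (R-W).
First conflict at steps 3,4.

Answer: yes 3 4 x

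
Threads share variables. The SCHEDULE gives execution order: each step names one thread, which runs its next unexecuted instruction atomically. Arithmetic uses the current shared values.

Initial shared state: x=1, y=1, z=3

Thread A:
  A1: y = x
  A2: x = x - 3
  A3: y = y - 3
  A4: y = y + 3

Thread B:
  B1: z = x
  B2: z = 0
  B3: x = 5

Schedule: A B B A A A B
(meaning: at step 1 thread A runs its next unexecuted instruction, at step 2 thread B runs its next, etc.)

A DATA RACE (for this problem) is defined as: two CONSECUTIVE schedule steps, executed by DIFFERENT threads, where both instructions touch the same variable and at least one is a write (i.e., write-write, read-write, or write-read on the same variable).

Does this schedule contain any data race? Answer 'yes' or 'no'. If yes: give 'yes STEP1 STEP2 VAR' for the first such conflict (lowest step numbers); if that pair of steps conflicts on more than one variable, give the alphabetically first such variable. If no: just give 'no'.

Answer: no

Derivation:
Steps 1,2: A(r=x,w=y) vs B(r=x,w=z). No conflict.
Steps 2,3: same thread (B). No race.
Steps 3,4: B(r=-,w=z) vs A(r=x,w=x). No conflict.
Steps 4,5: same thread (A). No race.
Steps 5,6: same thread (A). No race.
Steps 6,7: A(r=y,w=y) vs B(r=-,w=x). No conflict.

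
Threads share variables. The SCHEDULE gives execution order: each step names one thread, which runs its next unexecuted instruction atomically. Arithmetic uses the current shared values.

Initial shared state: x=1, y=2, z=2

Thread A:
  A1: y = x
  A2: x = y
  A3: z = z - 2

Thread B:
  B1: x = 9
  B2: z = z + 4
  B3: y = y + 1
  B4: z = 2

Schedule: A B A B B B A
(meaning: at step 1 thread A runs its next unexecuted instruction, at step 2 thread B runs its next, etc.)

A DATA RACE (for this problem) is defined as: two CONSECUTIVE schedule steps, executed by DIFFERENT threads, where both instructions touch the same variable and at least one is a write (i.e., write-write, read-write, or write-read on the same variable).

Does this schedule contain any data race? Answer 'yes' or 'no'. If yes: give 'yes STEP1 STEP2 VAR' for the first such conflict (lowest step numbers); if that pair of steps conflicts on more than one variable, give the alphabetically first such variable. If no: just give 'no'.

Steps 1,2: A(y = x) vs B(x = 9). RACE on x (R-W).
Steps 2,3: B(x = 9) vs A(x = y). RACE on x (W-W).
Steps 3,4: A(r=y,w=x) vs B(r=z,w=z). No conflict.
Steps 4,5: same thread (B). No race.
Steps 5,6: same thread (B). No race.
Steps 6,7: B(z = 2) vs A(z = z - 2). RACE on z (W-W).
First conflict at steps 1,2.

Answer: yes 1 2 x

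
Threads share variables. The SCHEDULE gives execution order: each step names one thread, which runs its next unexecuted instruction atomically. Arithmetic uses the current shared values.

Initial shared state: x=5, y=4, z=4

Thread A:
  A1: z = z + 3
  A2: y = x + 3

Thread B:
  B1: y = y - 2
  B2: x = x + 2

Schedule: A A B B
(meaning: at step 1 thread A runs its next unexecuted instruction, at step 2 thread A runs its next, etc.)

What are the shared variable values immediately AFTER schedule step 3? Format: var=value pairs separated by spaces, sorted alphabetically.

Step 1: thread A executes A1 (z = z + 3). Shared: x=5 y=4 z=7. PCs: A@1 B@0
Step 2: thread A executes A2 (y = x + 3). Shared: x=5 y=8 z=7. PCs: A@2 B@0
Step 3: thread B executes B1 (y = y - 2). Shared: x=5 y=6 z=7. PCs: A@2 B@1

Answer: x=5 y=6 z=7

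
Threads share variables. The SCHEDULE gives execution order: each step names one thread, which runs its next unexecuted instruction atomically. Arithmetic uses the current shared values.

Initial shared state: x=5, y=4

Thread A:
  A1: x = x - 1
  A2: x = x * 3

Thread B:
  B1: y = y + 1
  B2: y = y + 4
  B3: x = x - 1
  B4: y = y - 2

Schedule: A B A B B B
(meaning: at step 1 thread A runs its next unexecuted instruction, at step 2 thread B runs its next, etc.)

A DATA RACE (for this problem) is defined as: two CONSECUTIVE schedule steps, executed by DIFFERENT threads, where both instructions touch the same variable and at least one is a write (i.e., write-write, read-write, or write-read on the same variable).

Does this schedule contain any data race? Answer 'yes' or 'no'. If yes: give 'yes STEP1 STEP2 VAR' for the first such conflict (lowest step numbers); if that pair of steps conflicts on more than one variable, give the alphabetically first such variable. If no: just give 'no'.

Answer: no

Derivation:
Steps 1,2: A(r=x,w=x) vs B(r=y,w=y). No conflict.
Steps 2,3: B(r=y,w=y) vs A(r=x,w=x). No conflict.
Steps 3,4: A(r=x,w=x) vs B(r=y,w=y). No conflict.
Steps 4,5: same thread (B). No race.
Steps 5,6: same thread (B). No race.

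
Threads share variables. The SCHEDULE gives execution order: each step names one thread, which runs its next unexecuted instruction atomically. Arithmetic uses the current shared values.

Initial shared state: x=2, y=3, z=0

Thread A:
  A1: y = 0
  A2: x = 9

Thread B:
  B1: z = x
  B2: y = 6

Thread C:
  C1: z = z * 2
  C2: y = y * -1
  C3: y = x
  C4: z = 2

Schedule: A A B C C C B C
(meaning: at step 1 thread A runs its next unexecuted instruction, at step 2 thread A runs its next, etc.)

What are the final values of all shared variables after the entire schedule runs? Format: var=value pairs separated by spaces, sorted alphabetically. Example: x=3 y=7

Step 1: thread A executes A1 (y = 0). Shared: x=2 y=0 z=0. PCs: A@1 B@0 C@0
Step 2: thread A executes A2 (x = 9). Shared: x=9 y=0 z=0. PCs: A@2 B@0 C@0
Step 3: thread B executes B1 (z = x). Shared: x=9 y=0 z=9. PCs: A@2 B@1 C@0
Step 4: thread C executes C1 (z = z * 2). Shared: x=9 y=0 z=18. PCs: A@2 B@1 C@1
Step 5: thread C executes C2 (y = y * -1). Shared: x=9 y=0 z=18. PCs: A@2 B@1 C@2
Step 6: thread C executes C3 (y = x). Shared: x=9 y=9 z=18. PCs: A@2 B@1 C@3
Step 7: thread B executes B2 (y = 6). Shared: x=9 y=6 z=18. PCs: A@2 B@2 C@3
Step 8: thread C executes C4 (z = 2). Shared: x=9 y=6 z=2. PCs: A@2 B@2 C@4

Answer: x=9 y=6 z=2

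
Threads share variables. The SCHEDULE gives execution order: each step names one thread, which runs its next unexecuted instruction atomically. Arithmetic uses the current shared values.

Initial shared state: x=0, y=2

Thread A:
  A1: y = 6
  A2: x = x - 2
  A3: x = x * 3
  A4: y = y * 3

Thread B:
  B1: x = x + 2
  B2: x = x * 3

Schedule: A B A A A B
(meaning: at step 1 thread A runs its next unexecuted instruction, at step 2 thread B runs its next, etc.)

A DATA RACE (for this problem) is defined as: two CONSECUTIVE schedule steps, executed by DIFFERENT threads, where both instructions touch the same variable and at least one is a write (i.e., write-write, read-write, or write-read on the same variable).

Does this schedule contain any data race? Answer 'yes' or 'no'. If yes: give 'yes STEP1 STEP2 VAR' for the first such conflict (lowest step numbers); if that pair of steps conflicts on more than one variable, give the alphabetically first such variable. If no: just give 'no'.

Answer: yes 2 3 x

Derivation:
Steps 1,2: A(r=-,w=y) vs B(r=x,w=x). No conflict.
Steps 2,3: B(x = x + 2) vs A(x = x - 2). RACE on x (W-W).
Steps 3,4: same thread (A). No race.
Steps 4,5: same thread (A). No race.
Steps 5,6: A(r=y,w=y) vs B(r=x,w=x). No conflict.
First conflict at steps 2,3.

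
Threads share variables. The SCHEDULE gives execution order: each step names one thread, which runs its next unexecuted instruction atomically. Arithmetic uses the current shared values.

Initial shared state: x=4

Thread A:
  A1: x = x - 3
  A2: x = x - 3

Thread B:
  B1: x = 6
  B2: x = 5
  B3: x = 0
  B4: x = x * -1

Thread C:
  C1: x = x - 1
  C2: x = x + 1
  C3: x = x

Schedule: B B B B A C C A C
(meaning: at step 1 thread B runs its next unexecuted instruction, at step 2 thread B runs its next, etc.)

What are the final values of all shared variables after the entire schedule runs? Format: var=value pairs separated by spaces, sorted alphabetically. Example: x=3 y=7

Step 1: thread B executes B1 (x = 6). Shared: x=6. PCs: A@0 B@1 C@0
Step 2: thread B executes B2 (x = 5). Shared: x=5. PCs: A@0 B@2 C@0
Step 3: thread B executes B3 (x = 0). Shared: x=0. PCs: A@0 B@3 C@0
Step 4: thread B executes B4 (x = x * -1). Shared: x=0. PCs: A@0 B@4 C@0
Step 5: thread A executes A1 (x = x - 3). Shared: x=-3. PCs: A@1 B@4 C@0
Step 6: thread C executes C1 (x = x - 1). Shared: x=-4. PCs: A@1 B@4 C@1
Step 7: thread C executes C2 (x = x + 1). Shared: x=-3. PCs: A@1 B@4 C@2
Step 8: thread A executes A2 (x = x - 3). Shared: x=-6. PCs: A@2 B@4 C@2
Step 9: thread C executes C3 (x = x). Shared: x=-6. PCs: A@2 B@4 C@3

Answer: x=-6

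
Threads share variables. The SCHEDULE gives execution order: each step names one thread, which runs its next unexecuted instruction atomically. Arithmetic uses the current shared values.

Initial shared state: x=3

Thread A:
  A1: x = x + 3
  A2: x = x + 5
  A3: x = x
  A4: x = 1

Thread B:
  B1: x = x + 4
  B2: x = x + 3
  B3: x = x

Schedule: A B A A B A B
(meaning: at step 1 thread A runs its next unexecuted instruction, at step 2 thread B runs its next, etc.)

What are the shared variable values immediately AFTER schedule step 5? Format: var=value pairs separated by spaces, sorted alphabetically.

Step 1: thread A executes A1 (x = x + 3). Shared: x=6. PCs: A@1 B@0
Step 2: thread B executes B1 (x = x + 4). Shared: x=10. PCs: A@1 B@1
Step 3: thread A executes A2 (x = x + 5). Shared: x=15. PCs: A@2 B@1
Step 4: thread A executes A3 (x = x). Shared: x=15. PCs: A@3 B@1
Step 5: thread B executes B2 (x = x + 3). Shared: x=18. PCs: A@3 B@2

Answer: x=18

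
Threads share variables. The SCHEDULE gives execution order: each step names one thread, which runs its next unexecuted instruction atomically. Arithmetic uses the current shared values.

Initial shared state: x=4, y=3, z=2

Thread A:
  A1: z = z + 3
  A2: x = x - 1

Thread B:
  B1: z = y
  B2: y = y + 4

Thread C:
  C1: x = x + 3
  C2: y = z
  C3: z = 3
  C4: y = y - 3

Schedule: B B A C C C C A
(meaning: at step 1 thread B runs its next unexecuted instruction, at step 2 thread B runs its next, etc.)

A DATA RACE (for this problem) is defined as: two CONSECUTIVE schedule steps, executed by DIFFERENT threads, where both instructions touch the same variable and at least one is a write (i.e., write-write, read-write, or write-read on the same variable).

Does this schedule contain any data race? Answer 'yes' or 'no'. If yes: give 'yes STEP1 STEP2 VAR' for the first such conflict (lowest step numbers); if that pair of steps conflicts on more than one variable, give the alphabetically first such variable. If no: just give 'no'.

Answer: no

Derivation:
Steps 1,2: same thread (B). No race.
Steps 2,3: B(r=y,w=y) vs A(r=z,w=z). No conflict.
Steps 3,4: A(r=z,w=z) vs C(r=x,w=x). No conflict.
Steps 4,5: same thread (C). No race.
Steps 5,6: same thread (C). No race.
Steps 6,7: same thread (C). No race.
Steps 7,8: C(r=y,w=y) vs A(r=x,w=x). No conflict.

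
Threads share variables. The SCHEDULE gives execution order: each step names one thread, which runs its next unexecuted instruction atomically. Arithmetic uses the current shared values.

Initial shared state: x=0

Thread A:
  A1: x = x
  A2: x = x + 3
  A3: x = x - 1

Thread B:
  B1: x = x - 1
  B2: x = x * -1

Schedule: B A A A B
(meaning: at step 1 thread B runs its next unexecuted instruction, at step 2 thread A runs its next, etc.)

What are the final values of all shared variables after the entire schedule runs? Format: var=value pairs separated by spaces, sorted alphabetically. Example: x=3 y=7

Answer: x=-1

Derivation:
Step 1: thread B executes B1 (x = x - 1). Shared: x=-1. PCs: A@0 B@1
Step 2: thread A executes A1 (x = x). Shared: x=-1. PCs: A@1 B@1
Step 3: thread A executes A2 (x = x + 3). Shared: x=2. PCs: A@2 B@1
Step 4: thread A executes A3 (x = x - 1). Shared: x=1. PCs: A@3 B@1
Step 5: thread B executes B2 (x = x * -1). Shared: x=-1. PCs: A@3 B@2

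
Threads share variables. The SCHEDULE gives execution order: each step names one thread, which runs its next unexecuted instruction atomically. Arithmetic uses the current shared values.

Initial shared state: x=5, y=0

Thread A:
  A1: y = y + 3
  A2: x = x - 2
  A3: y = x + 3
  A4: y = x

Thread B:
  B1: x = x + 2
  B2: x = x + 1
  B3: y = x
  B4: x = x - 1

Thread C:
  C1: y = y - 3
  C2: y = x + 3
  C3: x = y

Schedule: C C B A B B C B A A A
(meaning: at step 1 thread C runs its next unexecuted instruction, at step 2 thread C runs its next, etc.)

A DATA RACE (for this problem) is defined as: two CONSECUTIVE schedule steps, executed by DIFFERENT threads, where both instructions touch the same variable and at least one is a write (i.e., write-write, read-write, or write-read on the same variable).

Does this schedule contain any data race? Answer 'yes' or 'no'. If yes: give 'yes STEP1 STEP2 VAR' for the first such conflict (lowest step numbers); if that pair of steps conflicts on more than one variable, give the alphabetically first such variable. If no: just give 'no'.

Answer: yes 2 3 x

Derivation:
Steps 1,2: same thread (C). No race.
Steps 2,3: C(y = x + 3) vs B(x = x + 2). RACE on x (R-W).
Steps 3,4: B(r=x,w=x) vs A(r=y,w=y). No conflict.
Steps 4,5: A(r=y,w=y) vs B(r=x,w=x). No conflict.
Steps 5,6: same thread (B). No race.
Steps 6,7: B(y = x) vs C(x = y). RACE on x (R-W), y (W-R). Multiple vars; alphabetically first is x.
Steps 7,8: C(x = y) vs B(x = x - 1). RACE on x (W-W).
Steps 8,9: B(x = x - 1) vs A(x = x - 2). RACE on x (W-W).
Steps 9,10: same thread (A). No race.
Steps 10,11: same thread (A). No race.
First conflict at steps 2,3.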